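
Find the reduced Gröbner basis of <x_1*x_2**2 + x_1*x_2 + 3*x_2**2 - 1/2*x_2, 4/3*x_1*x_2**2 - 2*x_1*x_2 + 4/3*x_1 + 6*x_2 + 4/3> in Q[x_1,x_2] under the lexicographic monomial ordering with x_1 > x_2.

G = {x_1 - 15/7*x_2**3 + 83/14*x_2**2 + 135/28*x_2 + 1, x_2**4 - 19/6*x_2**3 - 7/12*x_2**2 - 1/2*x_2}

f_1 = x_1*x_2**2 + x_1*x_2 + 3*x_2**2 - 1/2*x_2, LT = x_1*x_2**2.
f_2 = 4/3*x_1*x_2**2 - 2*x_1*x_2 + 4/3*x_1 + 6*x_2 + 4/3, LT = x_1*x_2**2.

S(f_1,f_2): lcm = x_1*x_2**2. S = 5/2*x_1*x_2 - x_1 + 3*x_2**2 - 5*x_2 - 1.
  leading term x_1*x_2: no divisor's leading term divides it; move 5/2*x_1*x_2 to the remainder.
  leading term x_1: no divisor's leading term divides it; move -x_1 to the remainder.
  leading term x_2**2: no divisor's leading term divides it; move 3*x_2**2 to the remainder.
  leading term x_2: no divisor's leading term divides it; move -5*x_2 to the remainder.
  leading term 1: no divisor's leading term divides it; move -1 to the remainder.
  remainder 5/2*x_1*x_2 - x_1 + 3*x_2**2 - 5*x_2 - 1 ≠ 0; add g_3 = 5/2*x_1*x_2 - x_1 + 3*x_2**2 - 5*x_2 - 1 to the basis.

S(f_1,g_3): lcm = x_1*x_2**2. S = 7/5*x_1*x_2 - 6/5*x_2**3 + 5*x_2**2 - 1/10*x_2.
  leading term x_1*x_2: subtract (14/25)·g_3 from 7/5*x_1*x_2 - 6/5*x_2**3 + 5*x_2**2 - 1/10*x_2 → 14/25*x_1 - 6/5*x_2**3 + 83/25*x_2**2 + 27/10*x_2 + 14/25
  leading term x_1: no divisor's leading term divides it; move 14/25*x_1 to the remainder.
  leading term x_2**3: no divisor's leading term divides it; move -6/5*x_2**3 to the remainder.
  leading term x_2**2: no divisor's leading term divides it; move 83/25*x_2**2 to the remainder.
  leading term x_2: no divisor's leading term divides it; move 27/10*x_2 to the remainder.
  leading term 1: no divisor's leading term divides it; move 14/25 to the remainder.
  remainder 14/25*x_1 - 6/5*x_2**3 + 83/25*x_2**2 + 27/10*x_2 + 14/25 ≠ 0; add g_4 = 14/25*x_1 - 6/5*x_2**3 + 83/25*x_2**2 + 27/10*x_2 + 14/25 to the basis.

S(f_1,g_4): lcm = x_1*x_2**2. S = x_1*x_2 + 15/7*x_2**5 - 83/14*x_2**4 - 135/28*x_2**3 + 2*x_2**2 - 1/2*x_2.
  leading term x_1*x_2: subtract (2/5)·g_3 from x_1*x_2 + 15/7*x_2**5 - 83/14*x_2**4 - 135/28*x_2**3 + 2*x_2**2 - 1/2*x_2 → 2/5*x_1 + 15/7*x_2**5 - 83/14*x_2**4 - 135/28*x_2**3 + 4/5*x_2**2 + 3/2*x_2 + 2/5
  leading term x_1: subtract (5/7)·g_4 from 2/5*x_1 + 15/7*x_2**5 - 83/14*x_2**4 - 135/28*x_2**3 + 4/5*x_2**2 + 3/2*x_2 + 2/5 → 15/7*x_2**5 - 83/14*x_2**4 - 111/28*x_2**3 - 11/7*x_2**2 - 3/7*x_2
  leading term x_2**5: no divisor's leading term divides it; move 15/7*x_2**5 to the remainder.
  leading term x_2**4: no divisor's leading term divides it; move -83/14*x_2**4 to the remainder.
  leading term x_2**3: no divisor's leading term divides it; move -111/28*x_2**3 to the remainder.
  leading term x_2**2: no divisor's leading term divides it; move -11/7*x_2**2 to the remainder.
  leading term x_2: no divisor's leading term divides it; move -3/7*x_2 to the remainder.
  remainder 15/7*x_2**5 - 83/14*x_2**4 - 111/28*x_2**3 - 11/7*x_2**2 - 3/7*x_2 ≠ 0; add g_5 = 15/7*x_2**5 - 83/14*x_2**4 - 111/28*x_2**3 - 11/7*x_2**2 - 3/7*x_2 to the basis.

S(g_3,g_4): lcm = x_1*x_2. S = -2/5*x_1 + 15/7*x_2**4 - 83/14*x_2**3 - 507/140*x_2**2 - 3*x_2 - 2/5.
  leading term x_1: subtract (-5/7)·g_4 from -2/5*x_1 + 15/7*x_2**4 - 83/14*x_2**3 - 507/140*x_2**2 - 3*x_2 - 2/5 → 15/7*x_2**4 - 95/14*x_2**3 - 5/4*x_2**2 - 15/14*x_2
  leading term x_2**4: no divisor's leading term divides it; move 15/7*x_2**4 to the remainder.
  leading term x_2**3: no divisor's leading term divides it; move -95/14*x_2**3 to the remainder.
  leading term x_2**2: no divisor's leading term divides it; move -5/4*x_2**2 to the remainder.
  leading term x_2: no divisor's leading term divides it; move -15/14*x_2 to the remainder.
  remainder 15/7*x_2**4 - 95/14*x_2**3 - 5/4*x_2**2 - 15/14*x_2 ≠ 0; add g_6 = 15/7*x_2**4 - 95/14*x_2**3 - 5/4*x_2**2 - 15/14*x_2 to the basis.

The other S-polynomials (S(f_2,g_3), S(f_2,g_4), S(f_1,g_5), S(f_2,g_5), S(g_3,g_5), S(g_4,g_5), S(f_1,g_6), S(f_2,g_6), S(g_3,g_6), S(g_4,g_6), S(g_5,g_6)) all reduce to 0 modulo the current basis, so we have a Gröbner basis.
Inter-reduce: drop elements whose leading term is divisible by another's, tail-reduce, and make monic.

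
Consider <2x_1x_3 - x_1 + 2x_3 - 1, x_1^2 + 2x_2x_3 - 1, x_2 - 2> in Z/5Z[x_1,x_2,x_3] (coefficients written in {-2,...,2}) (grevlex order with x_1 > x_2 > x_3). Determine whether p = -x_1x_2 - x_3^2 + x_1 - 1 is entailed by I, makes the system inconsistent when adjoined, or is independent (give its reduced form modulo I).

-x_1x_2 - x_3^2 + x_1 - 1 is independent of I; its normal form modulo I is -x_1 + 2x_3 - 1.

First compute the reduced Gröbner basis of I by Buchberger's algorithm.
f_1 = 2x_1x_3 - x_1 + 2x_3 - 1, LT = x_1x_3.
f_2 = x_1^2 + 2x_2x_3 - 1, LT = x_1^2.
f_3 = x_2 - 2, LT = x_2.

S(f_1,f_2): lcm = x_1^2x_3. S = -2x_2x_3^2 + 2x_1^2 + x_1x_3 + 2x_1 + x_3.
  leading term x_2x_3^2: subtract (-2x_3^2)·f_3 from -2x_2x_3^2 + 2x_1^2 + x_1x_3 + 2x_1 + x_3 → 2x_1^2 + x_1x_3 + x_3^2 + 2x_1 + x_3
  leading term x_1^2: subtract (2)·f_2 from 2x_1^2 + x_1x_3 + x_3^2 + 2x_1 + x_3 → x_1x_3 + x_2x_3 + x_3^2 + 2x_1 + x_3 + 2
  leading term x_1x_3: subtract (-2)·f_1 from x_1x_3 + x_2x_3 + x_3^2 + 2x_1 + x_3 + 2 → x_2x_3 + x_3^2
  leading term x_2x_3: subtract (x_3)·f_3 from x_2x_3 + x_3^2 → x_3^2 + 2x_3
  leading term x_3^2: no divisor's leading term divides it; move x_3^2 to the remainder.
  leading term x_3: no divisor's leading term divides it; move 2x_3 to the remainder.
  remainder x_3^2 + 2x_3 ≠ 0; add h_4 = x_3^2 + 2x_3 to the basis.

S(f_1,f_3): leading monomials are coprime, so the S-polynomial reduces to 0 (Buchberger's first criterion).
S(f_2,f_3): leading monomials are coprime, so the S-polynomial reduces to 0 (Buchberger's first criterion).
S(f_1,h_4): lcm = x_1x_3^2. S = x_3^2 + 2x_3.
  leading term x_3^2: subtract (1)·h_4 from x_3^2 + 2x_3 → 0
  remainder 0.

S(f_2,h_4): leading monomials are coprime, so the S-polynomial reduces to 0 (Buchberger's first criterion).
S(f_3,h_4): leading monomials are coprime, so the S-polynomial reduces to 0 (Buchberger's first criterion).
Every S-polynomial of the final basis reduces to 0, so we have a Gröbner basis.
Inter-reduce: drop elements whose leading term is divisible by another's, tail-reduce, and make monic.
Reduced Gröbner basis: {x_1^2 - x_3 - 1, x_1x_3 + 2x_1 + x_3 + 2, x_3^2 + 2x_3, x_2 - 2}.
Label its elements g_1 = x_1^2 - x_3 - 1, g_2 = x_1x_3 + 2x_1 + x_3 + 2, g_3 = x_3^2 + 2x_3, g_4 = x_2 - 2.

Reduce p = -x_1x_2 - x_3^2 + x_1 - 1 modulo G:
  leading term x_1x_2: subtract (-x_1)·g_4 from -x_1x_2 - x_3^2 + x_1 - 1 → -x_3^2 - x_1 - 1
  leading term x_3^2: subtract (-1)·g_3 from -x_3^2 - x_1 - 1 → -x_1 + 2x_3 - 1
  leading term x_1: no divisor's leading term divides it; move -x_1 to the remainder.
  leading term x_3: no divisor's leading term divides it; move 2x_3 to the remainder.
  leading term 1: no divisor's leading term divides it; move -1 to the remainder.
  normal form = -x_1 + 2x_3 - 1.
The normal form is nonzero, so p ∉ I. Since p minus its normal form lies in I, I + (p) = I + (r) where r = -x_1 + 2x_3 - 1; decide whether this ideal is the whole ring.
Run Buchberger on G together with r (pairs among the g_i already reduce to 0 since G is a Gröbner basis):
g_1 = x_1^2 - x_3 - 1, LT = x_1^2.
g_2 = x_1x_3 + 2x_1 + x_3 + 2, LT = x_1x_3.
g_3 = x_3^2 + 2x_3, LT = x_3^2.
g_4 = x_2 - 2, LT = x_2.
r = -x_1 + 2x_3 - 1, LT = x_1.

S(g_1,g_2): lcm = x_1^2x_3. S = -2x_1^2 - x_1x_3 - x_3^2 - 2x_1 - x_3.
  leading term x_1^2: subtract (-2)·g_1 from -2x_1^2 - x_1x_3 - x_3^2 - 2x_1 - x_3 → -x_1x_3 - x_3^2 - 2x_1 + 2x_3 - 2
  leading term x_1x_3: subtract (-1)·g_2 from -x_1x_3 - x_3^2 - 2x_1 + 2x_3 - 2 → -x_3^2 - 2x_3
  leading term x_3^2: subtract (-1)·g_3 from -x_3^2 - 2x_3 → 0
  remainder 0.

S(g_1,g_3): leading monomials are coprime, so the S-polynomial reduces to 0 (Buchberger's first criterion).
S(g_1,g_4): leading monomials are coprime, so the S-polynomial reduces to 0 (Buchberger's first criterion).
S(g_1,r): lcm = x_1^2. S = 2x_1x_3 - x_1 - x_3 - 1.
  leading term x_1x_3: subtract (2)·g_2 from 2x_1x_3 - x_1 - x_3 - 1 → 2x_3
  leading term x_3: no divisor's leading term divides it; move 2x_3 to the remainder.
  remainder 2x_3 ≠ 0; add m_6 = 2x_3 to the basis.

S(g_2,g_3): lcm = x_1x_3^2. S = x_3^2 + 2x_3.
  leading term x_3^2: subtract (1)·g_3 from x_3^2 + 2x_3 → 0
  remainder 0.

S(g_2,g_4): leading monomials are coprime, so the S-polynomial reduces to 0 (Buchberger's first criterion).
S(g_2,r): lcm = x_1x_3. S = 2x_3^2 + 2x_1 + 2.
  leading term x_3^2: subtract (2)·g_3 from 2x_3^2 + 2x_1 + 2 → 2x_1 + x_3 + 2
  leading term x_1: subtract (-2)·r from 2x_1 + x_3 + 2 → 0
  remainder 0.

S(g_3,g_4): leading monomials are coprime, so the S-polynomial reduces to 0 (Buchberger's first criterion).
S(g_3,r): leading monomials are coprime, so the S-polynomial reduces to 0 (Buchberger's first criterion).
S(g_4,r): leading monomials are coprime, so the S-polynomial reduces to 0 (Buchberger's first criterion).
S(g_1,m_6): leading monomials are coprime, so the S-polynomial reduces to 0 (Buchberger's first criterion).
S(g_2,m_6): lcm = x_1x_3. S = 2x_1 + x_3 + 2.
  leading term x_1: subtract (-2)·r from 2x_1 + x_3 + 2 → 0
  remainder 0.

S(g_3,m_6): lcm = x_3^2. S = 2x_3.
  leading term x_3: subtract (1)·m_6 from 2x_3 → 0
  remainder 0.

S(g_4,m_6): leading monomials are coprime, so the S-polynomial reduces to 0 (Buchberger's first criterion).
S(r,m_6): leading monomials are coprime, so the S-polynomial reduces to 0 (Buchberger's first criterion).
Every S-polynomial of the final basis reduces to 0, so we have a Gröbner basis.
Inter-reduce: drop elements whose leading term is divisible by another's, tail-reduce, and make monic.
Reduced Gröbner basis: {x_1 + 1, x_2 - 2, x_3}.
The reduced Gröbner basis of I + (p) is {x_1 + 1, x_2 - 2, x_3} ≠ {1}, a proper ideal, so the enlarged system stays consistent: p is independent of I, with normal form -x_1 + 2x_3 - 1.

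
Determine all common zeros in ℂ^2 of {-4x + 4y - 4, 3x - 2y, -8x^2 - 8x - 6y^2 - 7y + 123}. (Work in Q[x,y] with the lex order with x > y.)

{(2, 3)}

Compute a lex Gröbner basis by Buchberger's algorithm.
f_1 = -4x + 4y - 4, LT = x.
f_2 = 3x - 2y, LT = x.
f_3 = -8x^2 - 8x - 6y^2 - 7y + 123, LT = x^2.

S(f_1,f_2): lcm = x. S = -1/3y + 1.
  reduce S modulo (f_1, f_2, f_3):
  remainder -1/3y + 1 ≠ 0; add h_4 = -1/3y + 1 to the basis.

The other S-polynomials (S(f_1,f_3), S(f_2,f_3), S(f_1,h_4), S(f_2,h_4), S(f_3,h_4)) all reduce to 0 modulo the current basis, so we have a Gröbner basis.
Inter-reduce: drop elements whose leading term is divisible by another's, tail-reduce, and make monic.
Reduced Gröbner basis: {x - 2, y - 3}.

A lex Gröbner basis eliminates variables successively. Here y - 3 depends only on y, with roots {3}; lifting each root through the earlier basis elements recovers the full solutions.
  y = 3: the earlier basis element becomes x - 2 = 0, giving x = 2 — point (2, 3).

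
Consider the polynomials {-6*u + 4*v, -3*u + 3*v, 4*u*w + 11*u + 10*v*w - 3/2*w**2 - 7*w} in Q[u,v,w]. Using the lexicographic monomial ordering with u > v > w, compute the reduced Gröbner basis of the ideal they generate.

f_1 = -6*u + 4*v, LT = u.
f_2 = -3*u + 3*v, LT = u.
f_3 = 4*u*w + 11*u + 10*v*w - 3/2*w**2 - 7*w, LT = u*w.

S(f_1,f_2): lcm = u. S = 1/3*v.
  leading term v: no divisor's leading term divides it; move 1/3*v to the remainder.
  remainder 1/3*v ≠ 0; add g_4 = 1/3*v to the basis.

S(f_1,f_3): lcm = u*w. S = -11/4*u - 19/6*v*w + 3/8*w**2 + 7/4*w.
  leading term u: subtract (11/24)·f_1 from -11/4*u - 19/6*v*w + 3/8*w**2 + 7/4*w → -19/6*v*w - 11/6*v + 3/8*w**2 + 7/4*w
  leading term v*w: subtract (-19/2*w)·g_4 from -19/6*v*w - 11/6*v + 3/8*w**2 + 7/4*w → -11/6*v + 3/8*w**2 + 7/4*w
  leading term v: subtract (-11/2)·g_4 from -11/6*v + 3/8*w**2 + 7/4*w → 3/8*w**2 + 7/4*w
  leading term w**2: no divisor's leading term divides it; move 3/8*w**2 to the remainder.
  leading term w: no divisor's leading term divides it; move 7/4*w to the remainder.
  remainder 3/8*w**2 + 7/4*w ≠ 0; add g_5 = 3/8*w**2 + 7/4*w to the basis.

The other S-polynomials (S(f_2,f_3), S(f_1,g_4), S(f_2,g_4), S(f_3,g_4), S(f_1,g_5), S(f_2,g_5), S(f_3,g_5), S(g_4,g_5)) all reduce to 0 modulo the current basis, so we have a Gröbner basis.
Inter-reduce: drop elements whose leading term is divisible by another's, tail-reduce, and make monic.

G = {u, v, w**2 + 14/3*w}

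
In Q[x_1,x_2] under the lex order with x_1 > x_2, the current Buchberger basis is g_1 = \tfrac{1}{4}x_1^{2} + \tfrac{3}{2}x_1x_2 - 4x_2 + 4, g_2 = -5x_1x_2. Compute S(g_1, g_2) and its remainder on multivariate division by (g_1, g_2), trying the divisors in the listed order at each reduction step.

lcm(LM(g_1), LM(g_2)) = x_1^{2}x_2.
S = (lcm/LT(g_1))·g_1 − (lcm/LT(g_2))·g_2 = 6x_1x_2^{2} - 16x_2^{2} + 16x_2.
Reduce S modulo (g_1, g_2) in that order:
  leading term x_1x_2^{2}: subtract (-\tfrac{6}{5}x_2)·g_2 from 6x_1x_2^{2} - 16x_2^{2} + 16x_2 → -16x_2^{2} + 16x_2
  leading term x_2^{2}: no divisor's leading term divides it; move -16x_2^{2} to the remainder.
  leading term x_2: no divisor's leading term divides it; move 16x_2 to the remainder.
The remainder -16x_2^{2} + 16x_2 is nonzero, so it would be added as the next basis element.

S(g_1, g_2) = 6x_1x_2^{2} - 16x_2^{2} + 16x_2; remainder on division = -16x_2^{2} + 16x_2.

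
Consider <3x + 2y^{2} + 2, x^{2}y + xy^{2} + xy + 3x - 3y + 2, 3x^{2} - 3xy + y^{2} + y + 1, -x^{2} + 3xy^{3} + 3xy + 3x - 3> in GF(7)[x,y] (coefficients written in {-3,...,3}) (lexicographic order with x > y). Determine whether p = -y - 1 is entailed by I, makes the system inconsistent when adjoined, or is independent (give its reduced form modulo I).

First compute the reduced Gröbner basis of I by Buchberger's algorithm.
f_1 = 3x + 2y^{2} + 2, LT = x.
f_2 = x^{2}y + xy^{2} + xy + 3x - 3y + 2, LT = x^{2}y.
f_3 = 3x^{2} - 3xy + y^{2} + y + 1, LT = x^{2}.
f_4 = -x^{2} + 3xy^{3} + 3xy + 3x - 3, LT = x^{2}.

S(f_1,f_2): lcm = x^{2}y. S = 3xy^{3} - xy^{2} + 2xy - 3x + 3y - 2.
  leading term xy^{3}: subtract (y^{3})·f_1 from 3xy^{3} - xy^{2} + 2xy - 3x + 3y - 2 → -xy^{2} + 2xy - 3x - 2y^{5} - 2y^{3} + 3y - 2
  leading term xy^{2}: subtract (2y^{2})·f_1 from -xy^{2} + 2xy - 3x - 2y^{5} - 2y^{3} + 3y - 2 → 2xy - 3x - 2y^{5} + 3y^{4} - 2y^{3} + 3y^{2} + 3y - 2
  leading term xy: subtract (3y)·f_1 from 2xy - 3x - 2y^{5} + 3y^{4} - 2y^{3} + 3y^{2} + 3y - 2 → -3x - 2y^{5} + 3y^{4} - y^{3} + 3y^{2} - 3y - 2
  leading term x: subtract (-1)·f_1 from -3x - 2y^{5} + 3y^{4} - y^{3} + 3y^{2} - 3y - 2 → -2y^{5} + 3y^{4} - y^{3} - 2y^{2} - 3y
  leading term y^{5}: no divisor's leading term divides it; move -2y^{5} to the remainder.
  leading term y^{4}: no divisor's leading term divides it; move 3y^{4} to the remainder.
  leading term y^{3}: no divisor's leading term divides it; move -y^{3} to the remainder.
  leading term y^{2}: no divisor's leading term divides it; move -2y^{2} to the remainder.
  leading term y: no divisor's leading term divides it; move -3y to the remainder.
  remainder -2y^{5} + 3y^{4} - y^{3} - 2y^{2} - 3y ≠ 0; add h_5 = -2y^{5} + 3y^{4} - y^{3} - 2y^{2} - 3y to the basis.

S(f_1,f_3): lcm = x^{2}. S = 3xy^{2} + xy + 3x + 2y^{2} + 2y + 2.
  leading term xy^{2}: subtract (y^{2})·f_1 from 3xy^{2} + xy + 3x + 2y^{2} + 2y + 2 → xy + 3x - 2y^{4} + 2y + 2
  leading term xy: subtract (-2y)·f_1 from xy + 3x - 2y^{4} + 2y + 2 → 3x - 2y^{4} - 3y^{3} - y + 2
  leading term x: subtract (1)·f_1 from 3x - 2y^{4} - 3y^{3} - y + 2 → -2y^{4} - 3y^{3} - 2y^{2} - y
  leading term y^{4}: no divisor's leading term divides it; move -2y^{4} to the remainder.
  leading term y^{3}: no divisor's leading term divides it; move -3y^{3} to the remainder.
  leading term y^{2}: no divisor's leading term divides it; move -2y^{2} to the remainder.
  leading term y: no divisor's leading term divides it; move -y to the remainder.
  remainder -2y^{4} - 3y^{3} - 2y^{2} - y ≠ 0; add h_6 = -2y^{4} - 3y^{3} - 2y^{2} - y to the basis.

S(f_1,f_4): lcm = x^{2}. S = 3xy^{3} + 3xy^{2} + 3xy - x - 3.
  leading term xy^{3}: subtract (y^{3})·f_1 from 3xy^{3} + 3xy^{2} + 3xy - x - 3 → 3xy^{2} + 3xy - x - 2y^{5} - 2y^{3} - 3
  leading term xy^{2}: subtract (y^{2})·f_1 from 3xy^{2} + 3xy - x - 2y^{5} - 2y^{3} - 3 → 3xy - x - 2y^{5} - 2y^{4} - 2y^{3} - 2y^{2} - 3
  leading term xy: subtract (y)·f_1 from 3xy - x - 2y^{5} - 2y^{4} - 2y^{3} - 2y^{2} - 3 → -x - 2y^{5} - 2y^{4} + 3y^{3} - 2y^{2} - 2y - 3
  leading term x: subtract (2)·f_1 from -x - 2y^{5} - 2y^{4} + 3y^{3} - 2y^{2} - 2y - 3 → -2y^{5} - 2y^{4} + 3y^{3} + y^{2} - 2y
  leading term y^{5}: subtract (1)·h_5 from -2y^{5} - 2y^{4} + 3y^{3} + y^{2} - 2y → 2y^{4} - 3y^{3} + 3y^{2} + y
  leading term y^{4}: subtract (-1)·h_6 from 2y^{4} - 3y^{3} + 3y^{2} + y → y^{3} + y^{2}
  leading term y^{3}: no divisor's leading term divides it; move y^{3} to the remainder.
  leading term y^{2}: no divisor's leading term divides it; move y^{2} to the remainder.
  remainder y^{3} + y^{2} ≠ 0; add h_7 = y^{3} + y^{2} to the basis.

S(f_2,f_3): lcm = x^{2}y. S = 2xy^{2} + xy + 3x + 2y^{3} + 2y^{2} - y + 2.
  leading term xy^{2}: subtract (3y^{2})·f_1 from 2xy^{2} + xy + 3x + 2y^{3} + 2y^{2} - y + 2 → xy + 3x + y^{4} + 2y^{3} + 3y^{2} - y + 2
  leading term xy: subtract (-2y)·f_1 from xy + 3x + y^{4} + 2y^{3} + 3y^{2} - y + 2 → 3x + y^{4} - y^{3} + 3y^{2} + 3y + 2
  leading term x: subtract (1)·f_1 from 3x + y^{4} - y^{3} + 3y^{2} + 3y + 2 → y^{4} - y^{3} + y^{2} + 3y
  leading term y^{4}: subtract (3)·h_6 from y^{4} - y^{3} + y^{2} + 3y → y^{3} - y
  leading term y^{3}: subtract (1)·h_7 from y^{3} - y → -y^{2} - y
  leading term y^{2}: no divisor's leading term divides it; move -y^{2} to the remainder.
  leading term y: no divisor's leading term divides it; move -y to the remainder.
  remainder -y^{2} - y ≠ 0; add h_8 = -y^{2} - y to the basis.

The other S-polynomials (S(f_2,f_4), S(f_3,f_4), S(f_1,h_5), S(f_2,h_5), S(f_3,h_5), S(f_4,h_5), S(f_1,h_6), S(f_2,h_6), S(f_3,h_6), S(f_4,h_6), S(h_5,h_6), S(f_1,h_7), S(f_2,h_7), S(f_3,h_7), S(f_4,h_7), S(h_5,h_7), S(h_6,h_7), S(f_1,h_8), S(f_2,h_8), S(f_3,h_8), S(f_4,h_8), S(h_5,h_8), S(h_6,h_8), S(h_7,h_8)) all reduce to 0 modulo the current basis, so we have a Gröbner basis.
Inter-reduce: drop elements whose leading term is divisible by another's, tail-reduce, and make monic.
Reduced Gröbner basis: {x - 3y + 3, y^{2} + y}.
Label its elements g_1 = x - 3y + 3, g_2 = y^{2} + y.

Reduce p = -y - 1 modulo G:
  leading term y: no divisor's leading term divides it; move -y to the remainder.
  leading term 1: no divisor's leading term divides it; move -1 to the remainder.
  normal form = -y - 1.
The normal form is nonzero, so p ∉ I. Since p minus its normal form lies in I, I + (p) = I + (r) where r = -y - 1; decide whether this ideal is the whole ring.
Run Buchberger on G together with r (pairs among the g_i already reduce to 0 since G is a Gröbner basis):
g_1 = x - 3y + 3, LT = x.
g_2 = y^{2} + y, LT = y^{2}.
r = -y - 1, LT = y.

The S-polynomials (S(g_1,g_2), S(g_1,r), S(g_2,r)) all reduce to 0 modulo the current basis, so we have a Gröbner basis.
Inter-reduce: drop elements whose leading term is divisible by another's, tail-reduce, and make monic.
Reduced Gröbner basis: {x - 1, y + 1}.
The reduced Gröbner basis of I + (p) is {x - 1, y + 1} ≠ {1}, a proper ideal, so the enlarged system stays consistent: p is independent of I, with normal form -y - 1.

-y - 1 is independent of I; its normal form modulo I is -y - 1.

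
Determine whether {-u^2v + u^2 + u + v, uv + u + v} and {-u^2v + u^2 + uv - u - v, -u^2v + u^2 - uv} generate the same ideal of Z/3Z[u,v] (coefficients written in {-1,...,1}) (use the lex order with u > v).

Yes, the ideals are equal.

Two ideals are equal iff their reduced Gröbner bases coincide (the reduced basis is unique for a fixed ordering).
Buchberger on the first generating set:
f_1 = -u^2v + u^2 + u + v, LT = u^2v.
f_2 = uv + u + v, LT = uv.

S(f_1,f_2): lcm = u^2v. S = u^2 - uv - u - v.
  reduce S modulo (f_1, f_2):
  remainder u^2 ≠ 0; add g_3 = u^2 to the basis.

S(f_1,g_3): lcm = u^2v. S = -u^2 - u - v.
  reduce S modulo (f_1, f_2, g_3):
  remainder -u - v ≠ 0; add g_4 = -u - v to the basis.

S(f_1,g_4): lcm = u^2v. S = -u^2 - uv^2 - u - v.
  reduce S modulo (f_1, f_2, g_3, g_4):
  remainder v^2 ≠ 0; add g_5 = v^2 to the basis.

The other S-polynomials (S(f_2,g_3), S(f_2,g_4), S(g_3,g_4), S(f_1,g_5), S(f_2,g_5), S(g_3,g_5), S(g_4,g_5)) all reduce to 0 modulo the current basis, so we have a Gröbner basis.
Inter-reduce: drop elements whose leading term is divisible by another's, tail-reduce, and make monic.
Reduced Gröbner basis: {u + v, v^2}.

Buchberger on the second generating set:
h_1 = -u^2v + u^2 + uv - u - v, LT = u^2v.
h_2 = -u^2v + u^2 - uv, LT = u^2v.

S(h_1,h_2): lcm = u^2v. S = uv + u + v.
  reduce S modulo (h_1, h_2):
  remainder uv + u + v ≠ 0; add k_3 = uv + u + v to the basis.

S(h_1,k_3): lcm = u^2v. S = u^2 + uv + u + v.
  reduce S modulo (h_1, h_2, k_3):
  remainder u^2 ≠ 0; add k_4 = u^2 to the basis.

S(h_1,k_4): lcm = u^2v. S = -u^2 - uv + u + v.
  reduce S modulo (h_1, h_2, k_3, k_4):
  remainder -u - v ≠ 0; add k_5 = -u - v to the basis.

S(h_1,k_5): lcm = u^2v. S = -u^2 - uv^2 - uv + u + v.
  reduce S modulo (h_1, h_2, k_3, k_4, k_5):
  remainder v^2 ≠ 0; add k_6 = v^2 to the basis.

The other S-polynomials (S(h_2,k_3), S(h_2,k_4), S(k_3,k_4), S(h_2,k_5), S(k_3,k_5), S(k_4,k_5), S(h_1,k_6), S(h_2,k_6), S(k_3,k_6), S(k_4,k_6), S(k_5,k_6)) all reduce to 0 modulo the current basis, so we have a Gröbner basis.
Inter-reduce: drop elements whose leading term is divisible by another's, tail-reduce, and make monic.
Reduced Gröbner basis: {u + v, v^2}.

Same reduced basis, so the two generating sets span the same ideal.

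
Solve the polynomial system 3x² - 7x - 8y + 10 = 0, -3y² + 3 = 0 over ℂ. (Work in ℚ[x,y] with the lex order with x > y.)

Compute a lex Gröbner basis by Buchberger's algorithm.
f_1 = 3x² - 7x - 8y + 10, LT = x².
f_2 = -3y² + 3, LT = y².

S(f_1,f_2): leading monomials are coprime, so the S-polynomial reduces to 0 (Buchberger's first criterion).
Every S-polynomial of the final basis reduces to 0, so we have a Gröbner basis.
Inter-reduce: drop elements whose leading term is divisible by another's, tail-reduce, and make monic.
Reduced Gröbner basis: {x² - 7/3x - 8/3y + 10/3, y² - 1}.

The lex basis is triangular: the last element involves only y. Solving y² - 1 = 0 gives y ∈ {-1, 1}; substituting each value into the earlier elements determines the remaining variables.
  y = -1: the earlier basis element becomes x² - 7/3x + 6 = 0, giving x = 7/6 - sqrt(167)*I/6, 7/6 + sqrt(167)*I/6 — points (7/6 - sqrt(167)*I/6, -1), (7/6 + sqrt(167)*I/6, -1).
  y = 1: the earlier basis element becomes x² - 7/3x + ⅔ = 0, giving x = 1/3, 2 — points (1/3, 1), (2, 1).
Each listed point satisfies every original equation (direct substitution).

{(7/6 - sqrt(167)*I/6, -1), (7/6 + sqrt(167)*I/6, -1), (1/3, 1), (2, 1)}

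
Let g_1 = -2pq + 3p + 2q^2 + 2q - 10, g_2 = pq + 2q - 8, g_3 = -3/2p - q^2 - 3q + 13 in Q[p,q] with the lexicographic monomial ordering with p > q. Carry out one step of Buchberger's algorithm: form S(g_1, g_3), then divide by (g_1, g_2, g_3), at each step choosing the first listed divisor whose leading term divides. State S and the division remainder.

lcm(LM(g_1), LM(g_3)) = pq.
S = (lcm/LT(g_1))·g_1 − (lcm/LT(g_3))·g_3 = -3/2p - 2/3q^3 - 3q^2 + 23/3q + 5.
Reduce S modulo (g_1, g_2, g_3) in that order:
  leading term p: subtract (1)·g_3 from -3/2p - 2/3q^3 - 3q^2 + 23/3q + 5 → -2/3q^3 - 2q^2 + 32/3q - 8
  leading term q^3: no divisor's leading term divides it; move -2/3q^3 to the remainder.
  leading term q^2: no divisor's leading term divides it; move -2q^2 to the remainder.
  leading term q: no divisor's leading term divides it; move 32/3q to the remainder.
  leading term 1: no divisor's leading term divides it; move -8 to the remainder.
The remainder -2/3q^3 - 2q^2 + 32/3q - 8 is nonzero, so it would be added as the next basis element.

S(g_1, g_3) = -3/2p - 2/3q^3 - 3q^2 + 23/3q + 5; remainder on division = -2/3q^3 - 2q^2 + 32/3q - 8.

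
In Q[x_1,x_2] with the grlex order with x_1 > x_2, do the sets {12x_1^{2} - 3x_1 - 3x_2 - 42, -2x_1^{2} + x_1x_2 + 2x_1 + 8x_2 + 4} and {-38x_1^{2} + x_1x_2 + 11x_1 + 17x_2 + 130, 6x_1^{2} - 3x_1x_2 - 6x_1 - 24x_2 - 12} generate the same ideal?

Yes, the ideals are equal.

Equality of ideals is decidable: compute both reduced Gröbner bases (unique for the ordering) and check whether they agree.
Buchberger on the first generating set:
f_1 = 12x_1^{2} - 3x_1 - 3x_2 - 42, LT = x_1^{2}.
f_2 = -2x_1^{2} + x_1x_2 + 2x_1 + 8x_2 + 4, LT = x_1^{2}.

S(f_1,f_2): lcm = x_1^{2}. S = \tfrac{1}{2}x_1x_2 + \tfrac{3}{4}x_1 + \tfrac{15}{4}x_2 - \tfrac{3}{2}.
  leading term x_1x_2: no divisor's leading term divides it; move \tfrac{1}{2}x_1x_2 to the remainder.
  leading term x_1: no divisor's leading term divides it; move \tfrac{3}{4}x_1 to the remainder.
  leading term x_2: no divisor's leading term divides it; move \tfrac{15}{4}x_2 to the remainder.
  leading term 1: no divisor's leading term divides it; move -\tfrac{3}{2} to the remainder.
  remainder \tfrac{1}{2}x_1x_2 + \tfrac{3}{4}x_1 + \tfrac{15}{4}x_2 - \tfrac{3}{2} ≠ 0; add g_3 = \tfrac{1}{2}x_1x_2 + \tfrac{3}{4}x_1 + \tfrac{15}{4}x_2 - \tfrac{3}{2} to the basis.

S(f_1,g_3): lcm = x_1^{2}x_2. S = -\tfrac{3}{2}x_1^{2} - \tfrac{31}{4}x_1x_2 - \tfrac{1}{4}x_2^{2} + 3x_1 - \tfrac{7}{2}x_2.
  leading term x_1^{2}: subtract (-\tfrac{1}{8})·f_1 from -\tfrac{3}{2}x_1^{2} - \tfrac{31}{4}x_1x_2 - \tfrac{1}{4}x_2^{2} + 3x_1 - \tfrac{7}{2}x_2 → -\tfrac{31}{4}x_1x_2 - \tfrac{1}{4}x_2^{2} + \tfrac{21}{8}x_1 - \tfrac{31}{8}x_2 - \tfrac{21}{4}
  leading term x_1x_2: subtract (-\tfrac{31}{2})·g_3 from -\tfrac{31}{4}x_1x_2 - \tfrac{1}{4}x_2^{2} + \tfrac{21}{8}x_1 - \tfrac{31}{8}x_2 - \tfrac{21}{4} → -\tfrac{1}{4}x_2^{2} + \tfrac{57}{4}x_1 + \tfrac{217}{4}x_2 - \tfrac{57}{2}
  leading term x_2^{2}: no divisor's leading term divides it; move -\tfrac{1}{4}x_2^{2} to the remainder.
  leading term x_1: no divisor's leading term divides it; move \tfrac{57}{4}x_1 to the remainder.
  leading term x_2: no divisor's leading term divides it; move \tfrac{217}{4}x_2 to the remainder.
  leading term 1: no divisor's leading term divides it; move -\tfrac{57}{2} to the remainder.
  remainder -\tfrac{1}{4}x_2^{2} + \tfrac{57}{4}x_1 + \tfrac{217}{4}x_2 - \tfrac{57}{2} ≠ 0; add g_4 = -\tfrac{1}{4}x_2^{2} + \tfrac{57}{4}x_1 + \tfrac{217}{4}x_2 - \tfrac{57}{2} to the basis.

The other S-polynomials (S(f_2,g_3), S(f_1,g_4), S(f_2,g_4), S(g_3,g_4)) all reduce to 0 modulo the current basis, so we have a Gröbner basis.
Inter-reduce: drop elements whose leading term is divisible by another's, tail-reduce, and make monic.
Reduced Gröbner basis: {x_1^{2} - \tfrac{1}{4}x_1 - \tfrac{1}{4}x_2 - \tfrac{7}{2}, x_1x_2 + \tfrac{3}{2}x_1 + \tfrac{15}{2}x_2 - 3, x_2^{2} - 57x_1 - 217x_2 + 114}.

Buchberger on the second generating set:
h_1 = -38x_1^{2} + x_1x_2 + 11x_1 + 17x_2 + 130, LT = x_1^{2}.
h_2 = 6x_1^{2} - 3x_1x_2 - 6x_1 - 24x_2 - 12, LT = x_1^{2}.

S(h_1,h_2): lcm = x_1^{2}. S = \tfrac{9}{19}x_1x_2 + \tfrac{27}{38}x_1 + \tfrac{135}{38}x_2 - \tfrac{27}{19}.
  leading term x_1x_2: no divisor's leading term divides it; move \tfrac{9}{19}x_1x_2 to the remainder.
  leading term x_1: no divisor's leading term divides it; move \tfrac{27}{38}x_1 to the remainder.
  leading term x_2: no divisor's leading term divides it; move \tfrac{135}{38}x_2 to the remainder.
  leading term 1: no divisor's leading term divides it; move -\tfrac{27}{19} to the remainder.
  remainder \tfrac{9}{19}x_1x_2 + \tfrac{27}{38}x_1 + \tfrac{135}{38}x_2 - \tfrac{27}{19} ≠ 0; add k_3 = \tfrac{9}{19}x_1x_2 + \tfrac{27}{38}x_1 + \tfrac{135}{38}x_2 - \tfrac{27}{19} to the basis.

S(h_1,k_3): lcm = x_1^{2}x_2. S = -\tfrac{1}{38}x_1x_2^{2} - \tfrac{3}{2}x_1^{2} - \tfrac{148}{19}x_1x_2 - \tfrac{17}{38}x_2^{2} + 3x_1 - \tfrac{65}{19}x_2.
  leading term x_1x_2^{2}: subtract (-\tfrac{1}{18}x_2)·k_3 from -\tfrac{1}{38}x_1x_2^{2} - \tfrac{3}{2}x_1^{2} - \tfrac{148}{19}x_1x_2 - \tfrac{17}{38}x_2^{2} + 3x_1 - \tfrac{65}{19}x_2 → -\tfrac{3}{2}x_1^{2} - \tfrac{31}{4}x_1x_2 - \tfrac{1}{4}x_2^{2} + 3x_1 - \tfrac{7}{2}x_2
  leading term x_1^{2}: subtract (\tfrac{3}{76})·h_1 from -\tfrac{3}{2}x_1^{2} - \tfrac{31}{4}x_1x_2 - \tfrac{1}{4}x_2^{2} + 3x_1 - \tfrac{7}{2}x_2 → -\tfrac{148}{19}x_1x_2 - \tfrac{1}{4}x_2^{2} + \tfrac{195}{76}x_1 - \tfrac{317}{76}x_2 - \tfrac{195}{38}
  leading term x_1x_2: subtract (-\tfrac{148}{9})·k_3 from -\tfrac{148}{19}x_1x_2 - \tfrac{1}{4}x_2^{2} + \tfrac{195}{76}x_1 - \tfrac{317}{76}x_2 - \tfrac{195}{38} → -\tfrac{1}{4}x_2^{2} + \tfrac{57}{4}x_1 + \tfrac{217}{4}x_2 - \tfrac{57}{2}
  leading term x_2^{2}: no divisor's leading term divides it; move -\tfrac{1}{4}x_2^{2} to the remainder.
  leading term x_1: no divisor's leading term divides it; move \tfrac{57}{4}x_1 to the remainder.
  leading term x_2: no divisor's leading term divides it; move \tfrac{217}{4}x_2 to the remainder.
  leading term 1: no divisor's leading term divides it; move -\tfrac{57}{2} to the remainder.
  remainder -\tfrac{1}{4}x_2^{2} + \tfrac{57}{4}x_1 + \tfrac{217}{4}x_2 - \tfrac{57}{2} ≠ 0; add k_4 = -\tfrac{1}{4}x_2^{2} + \tfrac{57}{4}x_1 + \tfrac{217}{4}x_2 - \tfrac{57}{2} to the basis.

The other S-polynomials (S(h_2,k_3), S(h_1,k_4), S(h_2,k_4), S(k_3,k_4)) all reduce to 0 modulo the current basis, so we have a Gröbner basis.
Inter-reduce: drop elements whose leading term is divisible by another's, tail-reduce, and make monic.
Reduced Gröbner basis: {x_1^{2} - \tfrac{1}{4}x_1 - \tfrac{1}{4}x_2 - \tfrac{7}{2}, x_1x_2 + \tfrac{3}{2}x_1 + \tfrac{15}{2}x_2 - 3, x_2^{2} - 57x_1 - 217x_2 + 114}.

The two bases agree; hence the ideals are identical.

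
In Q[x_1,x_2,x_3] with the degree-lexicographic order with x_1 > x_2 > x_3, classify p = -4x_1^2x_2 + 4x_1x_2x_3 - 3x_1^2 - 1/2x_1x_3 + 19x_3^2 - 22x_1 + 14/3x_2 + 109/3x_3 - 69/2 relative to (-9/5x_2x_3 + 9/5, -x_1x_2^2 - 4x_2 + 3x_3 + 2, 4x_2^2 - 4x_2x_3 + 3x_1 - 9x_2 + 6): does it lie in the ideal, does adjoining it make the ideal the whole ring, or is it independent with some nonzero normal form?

First compute the reduced Gröbner basis of I by Buchberger's algorithm.
f_1 = -9/5x_2x_3 + 9/5, LT = x_2x_3.
f_2 = -x_1x_2^2 - 4x_2 + 3x_3 + 2, LT = x_1x_2^2.
f_3 = 4x_2^2 - 4x_2x_3 + 3x_1 - 9x_2 + 6, LT = x_2^2.

S(f_1,f_2): lcm = x_1x_2^2x_3. S = -x_1x_2 - 4x_2x_3 + 3x_3^2 + 2x_3.
  leading term x_1x_2: no divisor's leading term divides it; move -x_1x_2 to the remainder.
  leading term x_2x_3: subtract (20/9)·f_1 from -4x_2x_3 + 3x_3^2 + 2x_3 → 3x_3^2 + 2x_3 - 4
  leading term x_3^2: no divisor's leading term divides it; move 3x_3^2 to the remainder.
  leading term x_3: no divisor's leading term divides it; move 2x_3 to the remainder.
  leading term 1: no divisor's leading term divides it; move -4 to the remainder.
  remainder -x_1x_2 + 3x_3^2 + 2x_3 - 4 ≠ 0; add h_4 = -x_1x_2 + 3x_3^2 + 2x_3 - 4 to the basis.

S(f_1,f_3): lcm = x_2^2x_3. S = x_2x_3^2 - 3/4x_1x_3 + 9/4x_2x_3 - x_2 - 3/2x_3.
  leading term x_2x_3^2: subtract (-5/9x_3)·f_1 from x_2x_3^2 - 3/4x_1x_3 + 9/4x_2x_3 - x_2 - 3/2x_3 → -3/4x_1x_3 + 9/4x_2x_3 - x_2 - 1/2x_3
  leading term x_1x_3: no divisor's leading term divides it; move -3/4x_1x_3 to the remainder.
  leading term x_2x_3: subtract (-5/4)·f_1 from 9/4x_2x_3 - x_2 - 1/2x_3 → -x_2 - 1/2x_3 + 9/4
  leading term x_2: no divisor's leading term divides it; move -x_2 to the remainder.
  leading term x_3: no divisor's leading term divides it; move -1/2x_3 to the remainder.
  leading term 1: no divisor's leading term divides it; move 9/4 to the remainder.
  remainder -3/4x_1x_3 - x_2 - 1/2x_3 + 9/4 ≠ 0; add h_5 = -3/4x_1x_3 - x_2 - 1/2x_3 + 9/4 to the basis.

S(f_2,f_3): lcm = x_1x_2^2. S = x_1x_2x_3 - 3/4x_1^2 + 9/4x_1x_2 - 3/2x_1 + 4x_2 - 3x_3 - 2.
  leading term x_1x_2x_3: subtract (-5/9x_1)·f_1 from x_1x_2x_3 - 3/4x_1^2 + 9/4x_1x_2 - 3/2x_1 + 4x_2 - 3x_3 - 2 → -3/4x_1^2 + 9/4x_1x_2 - 1/2x_1 + 4x_2 - 3x_3 - 2
  leading term x_1^2: no divisor's leading term divides it; move -3/4x_1^2 to the remainder.
  leading term x_1x_2: subtract (-9/4)·h_4 from 9/4x_1x_2 - 1/2x_1 + 4x_2 - 3x_3 - 2 → 27/4x_3^2 - 1/2x_1 + 4x_2 + 3/2x_3 - 11
  leading term x_3^2: no divisor's leading term divides it; move 27/4x_3^2 to the remainder.
  leading term x_1: no divisor's leading term divides it; move -1/2x_1 to the remainder.
  leading term x_2: no divisor's leading term divides it; move 4x_2 to the remainder.
  leading term x_3: no divisor's leading term divides it; move 3/2x_3 to the remainder.
  leading term 1: no divisor's leading term divides it; move -11 to the remainder.
  remainder -3/4x_1^2 + 27/4x_3^2 - 1/2x_1 + 4x_2 + 3/2x_3 - 11 ≠ 0; add h_6 = -3/4x_1^2 + 27/4x_3^2 - 1/2x_1 + 4x_2 + 3/2x_3 - 11 to the basis.

S(f_1,h_4): lcm = x_1x_2x_3. S = 3x_3^3 + 2x_3^2 - x_1 - 4x_3.
  leading term x_3^3: no divisor's leading term divides it; move 3x_3^3 to the remainder.
  leading term x_3^2: no divisor's leading term divides it; move 2x_3^2 to the remainder.
  leading term x_1: no divisor's leading term divides it; move -x_1 to the remainder.
  leading term x_3: no divisor's leading term divides it; move -4x_3 to the remainder.
  remainder 3x_3^3 + 2x_3^2 - x_1 - 4x_3 ≠ 0; add h_7 = 3x_3^3 + 2x_3^2 - x_1 - 4x_3 to the basis.

The other S-polynomials (S(f_2,h_4), S(f_3,h_4), S(f_1,h_5), S(f_2,h_5), S(f_3,h_5), S(h_4,h_5), S(f_1,h_6), S(f_2,h_6), S(f_3,h_6), S(h_4,h_6), S(h_5,h_6), S(f_1,h_7), S(f_2,h_7), S(f_3,h_7), S(h_4,h_7), S(h_5,h_7), S(h_6,h_7)) all reduce to 0 modulo the current basis, so we have a Gröbner basis.
Inter-reduce: drop elements whose leading term is divisible by another's, tail-reduce, and make monic.
Reduced Gröbner basis: {x_3^3 + 2/3x_3^2 - 1/3x_1 - 4/3x_3, x_1^2 - 9x_3^2 + 2/3x_1 - 16/3x_2 - 2x_3 + 44/3, x_1x_2 - 3x_3^2 - 2x_3 + 4, x_1x_3 + 4/3x_2 + 2/3x_3 - 3, x_2^2 + 3/4x_1 - 9/4x_2 + 1/2, x_2x_3 - 1}.
Label its elements g_1 = x_3^3 + 2/3x_3^2 - 1/3x_1 - 4/3x_3, g_2 = x_1^2 - 9x_3^2 + 2/3x_1 - 16/3x_2 - 2x_3 + 44/3, g_3 = x_1x_2 - 3x_3^2 - 2x_3 + 4, g_4 = x_1x_3 + 4/3x_2 + 2/3x_3 - 3, g_5 = x_2^2 + 3/4x_1 - 9/4x_2 + 1/2, g_6 = x_2x_3 - 1.

Reduce p = -4x_1^2x_2 + 4x_1x_2x_3 - 3x_1^2 - 1/2x_1x_3 + 19x_3^2 - 22x_1 + 14/3x_2 + 109/3x_3 - 69/2 modulo G:
  leading term x_1^2x_2: subtract (-4x_2)·g_2 from -4x_1^2x_2 + 4x_1x_2x_3 - 3x_1^2 - 1/2x_1x_3 + 19x_3^2 - 22x_1 + 14/3x_2 + 109/3x_3 - 69/2 → 4x_1x_2x_3 - 36x_2x_3^2 - 3x_1^2 + 8/3x_1x_2 - 1/2x_1x_3 - 64/3x_2^2 - 8x_2x_3 + 19x_3^2 - 22x_1 + 190/3x_2 + 109/3x_3 - 69/2
  leading term x_1x_2x_3: subtract (4x_3)·g_3 from 4x_1x_2x_3 - 36x_2x_3^2 - 3x_1^2 + 8/3x_1x_2 - 1/2x_1x_3 - 64/3x_2^2 - 8x_2x_3 + 19x_3^2 - 22x_1 + 190/3x_2 + 109/3x_3 - 69/2 → -36x_2x_3^2 + 12x_3^3 - 3x_1^2 + 8/3x_1x_2 - 1/2x_1x_3 - 64/3x_2^2 - 8x_2x_3 + 27x_3^2 - 22x_1 + 190/3x_2 + 61/3x_3 - 69/2
  leading term x_2x_3^2: subtract (-36x_3)·g_6 from -36x_2x_3^2 + 12x_3^3 - 3x_1^2 + 8/3x_1x_2 - 1/2x_1x_3 - 64/3x_2^2 - 8x_2x_3 + 27x_3^2 - 22x_1 + 190/3x_2 + 61/3x_3 - 69/2 → 12x_3^3 - 3x_1^2 + 8/3x_1x_2 - 1/2x_1x_3 - 64/3x_2^2 - 8x_2x_3 + 27x_3^2 - 22x_1 + 190/3x_2 - 47/3x_3 - 69/2
  leading term x_3^3: subtract (12)·g_1 from 12x_3^3 - 3x_1^2 + 8/3x_1x_2 - 1/2x_1x_3 - 64/3x_2^2 - 8x_2x_3 + 27x_3^2 - 22x_1 + 190/3x_2 - 47/3x_3 - 69/2 → -3x_1^2 + 8/3x_1x_2 - 1/2x_1x_3 - 64/3x_2^2 - 8x_2x_3 + 19x_3^2 - 18x_1 + 190/3x_2 + 1/3x_3 - 69/2
  leading term x_1^2: subtract (-3)·g_2 from -3x_1^2 + 8/3x_1x_2 - 1/2x_1x_3 - 64/3x_2^2 - 8x_2x_3 + 19x_3^2 - 18x_1 + 190/3x_2 + 1/3x_3 - 69/2 → 8/3x_1x_2 - 1/2x_1x_3 - 64/3x_2^2 - 8x_2x_3 - 8x_3^2 - 16x_1 + 142/3x_2 - 17/3x_3 + 19/2
  leading term x_1x_2: subtract (8/3)·g_3 from 8/3x_1x_2 - 1/2x_1x_3 - 64/3x_2^2 - 8x_2x_3 - 8x_3^2 - 16x_1 + 142/3x_2 - 17/3x_3 + 19/2 → -1/2x_1x_3 - 64/3x_2^2 - 8x_2x_3 - 16x_1 + 142/3x_2 - 1/3x_3 - 7/6
  leading term x_1x_3: subtract (-1/2)·g_4 from -1/2x_1x_3 - 64/3x_2^2 - 8x_2x_3 - 16x_1 + 142/3x_2 - 1/3x_3 - 7/6 → -64/3x_2^2 - 8x_2x_3 - 16x_1 + 48x_2 - 8/3
  leading term x_2^2: subtract (-64/3)·g_5 from -64/3x_2^2 - 8x_2x_3 - 16x_1 + 48x_2 - 8/3 → -8x_2x_3 + 8
  leading term x_2x_3: subtract (-8)·g_6 from -8x_2x_3 + 8 → 0
  normal form = 0.
Since the normal form is 0, p ∈ I.

-4x_1^2x_2 + 4x_1x_2x_3 - 3x_1^2 - 1/2x_1x_3 + 19x_3^2 - 22x_1 + 14/3x_2 + 109/3x_3 - 69/2 lies in I (it reduces to 0).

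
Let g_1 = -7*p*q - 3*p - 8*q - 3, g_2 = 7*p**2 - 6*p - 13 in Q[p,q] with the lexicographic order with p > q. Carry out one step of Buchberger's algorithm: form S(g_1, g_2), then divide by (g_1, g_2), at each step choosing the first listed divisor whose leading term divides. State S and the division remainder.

lcm(LM(g_1), LM(g_2)) = p**2*q.
S = (lcm/LT(g_1))·g_1 − (lcm/LT(g_2))·g_2 = 3/7*p**2 + 2*p*q + 3/7*p + 13/7*q.
Reduce S modulo (g_1, g_2) in that order:
  leading term p**2: subtract (3/49)·g_2 from 3/7*p**2 + 2*p*q + 3/7*p + 13/7*q → 2*p*q + 39/49*p + 13/7*q + 39/49
  leading term p*q: subtract (-2/7)·g_1 from 2*p*q + 39/49*p + 13/7*q + 39/49 → -3/49*p - 3/7*q - 3/49
  leading term p: no divisor's leading term divides it; move -3/49*p to the remainder.
  leading term q: no divisor's leading term divides it; move -3/7*q to the remainder.
  leading term 1: no divisor's leading term divides it; move -3/49 to the remainder.
The remainder -3/49*p - 3/7*q - 3/49 is nonzero, so it would be added as the next basis element.

S(g_1, g_2) = 3/7*p**2 + 2*p*q + 3/7*p + 13/7*q; remainder on division = -3/49*p - 3/7*q - 3/49.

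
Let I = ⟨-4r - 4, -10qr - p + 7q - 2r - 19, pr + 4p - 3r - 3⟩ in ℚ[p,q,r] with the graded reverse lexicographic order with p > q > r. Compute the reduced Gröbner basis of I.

f_1 = -4r - 4, LT = r.
f_2 = -10qr - p + 7q - 2r - 19, LT = qr.
f_3 = pr + 4p - 3r - 3, LT = pr.

S(f_1,f_2): lcm = qr. S = -1/10p + 17/10q - ⅕r - 19/10.
  leading term p: no divisor's leading term divides it; move -1/10p to the remainder.
  leading term q: no divisor's leading term divides it; move 17/10q to the remainder.
  leading term r: subtract (1/20)·f_1 from -⅕r - 19/10 → -17/10
  leading term 1: no divisor's leading term divides it; move -17/10 to the remainder.
  remainder -1/10p + 17/10q - 17/10 ≠ 0; add g_4 = -1/10p + 17/10q - 17/10 to the basis.

S(f_1,f_3): lcm = pr. S = -3p + 3r + 3.
  leading term p: subtract (30)·g_4 from -3p + 3r + 3 → -51q + 3r + 54
  leading term q: no divisor's leading term divides it; move -51q to the remainder.
  leading term r: subtract (-¾)·f_1 from 3r + 54 → 51
  leading term 1: no divisor's leading term divides it; move 51 to the remainder.
  remainder -51q + 51 ≠ 0; add g_5 = -51q + 51 to the basis.

S(f_2,f_3): lcm = pqr. S = 1/10p² - 47/10pq + ⅕pr + 3qr + 19/10p + 3q.
  leading term p²: subtract (-p)·g_4 from 1/10p² - 47/10pq + ⅕pr + 3qr + 19/10p + 3q → -3pq + ⅕pr + 3qr + ⅕p + 3q
  leading term pq: subtract (30q)·g_4 from -3pq + ⅕pr + 3qr + ⅕p + 3q → -51q² + ⅕pr + 3qr + ⅕p + 54q
  leading term q²: subtract (q)·g_5 from -51q² + ⅕pr + 3qr + ⅕p + 54q → ⅕pr + 3qr + ⅕p + 3q
  leading term pr: subtract (-1/20p)·f_1 from ⅕pr + 3qr + ⅕p + 3q → 3qr + 3q
  leading term qr: subtract (-¾q)·f_1 from 3qr + 3q → 0
  remainder 0.

S(f_1,g_4): leading monomials are coprime, so the S-polynomial reduces to 0 (Buchberger's first criterion).
S(f_2,g_4): leading monomials are coprime, so the S-polynomial reduces to 0 (Buchberger's first criterion).
S(f_3,g_4): lcm = pr. S = 17qr + 4p - 20r - 3.
  leading term qr: subtract (-17/4q)·f_1 from 17qr + 4p - 20r - 3 → 4p - 17q - 20r - 3
  leading term p: subtract (-40)·g_4 from 4p - 17q - 20r - 3 → 51q - 20r - 71
  leading term q: subtract (-1)·g_5 from 51q - 20r - 71 → -20r - 20
  leading term r: subtract (5)·f_1 from -20r - 20 → 0
  remainder 0.

S(f_1,g_5): leading monomials are coprime, so the S-polynomial reduces to 0 (Buchberger's first criterion).
S(f_2,g_5): lcm = qr. S = 1/10p - 7/10q + 6/5r + 19/10.
  leading term p: subtract (-1)·g_4 from 1/10p - 7/10q + 6/5r + 19/10 → q + 6/5r + ⅕
  leading term q: subtract (-1/51)·g_5 from q + 6/5r + ⅕ → 6/5r + 6/5
  leading term r: subtract (-3/10)·f_1 from 6/5r + 6/5 → 0
  remainder 0.

S(f_3,g_5): leading monomials are coprime, so the S-polynomial reduces to 0 (Buchberger's first criterion).
S(g_4,g_5): leading monomials are coprime, so the S-polynomial reduces to 0 (Buchberger's first criterion).
Every S-polynomial of the final basis reduces to 0, so we have a Gröbner basis.
Inter-reduce: drop elements whose leading term is divisible by another's, tail-reduce, and make monic.

G = {p, q - 1, r + 1}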